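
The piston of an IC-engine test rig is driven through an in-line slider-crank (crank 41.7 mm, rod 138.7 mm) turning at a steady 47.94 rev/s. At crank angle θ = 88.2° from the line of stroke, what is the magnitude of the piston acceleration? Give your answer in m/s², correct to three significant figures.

1070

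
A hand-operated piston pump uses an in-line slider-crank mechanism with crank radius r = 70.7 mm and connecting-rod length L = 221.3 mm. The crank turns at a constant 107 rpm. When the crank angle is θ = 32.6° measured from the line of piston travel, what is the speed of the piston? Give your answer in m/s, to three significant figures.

0.543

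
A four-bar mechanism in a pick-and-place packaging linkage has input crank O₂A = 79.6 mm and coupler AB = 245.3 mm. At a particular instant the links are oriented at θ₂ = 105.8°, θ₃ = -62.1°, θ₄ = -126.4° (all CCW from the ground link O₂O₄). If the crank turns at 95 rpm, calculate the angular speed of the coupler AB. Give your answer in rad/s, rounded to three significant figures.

ω₂ = 9.948 rad/s (from 95 rpm).
Differentiating the loop-closure r₂e^{iθ₂}+r₃e^{iθ₃}=r₁+r₄e^{iθ₄} gives r₂ω₂e^{iθ₂}+r₃ω₃e^{iθ₃}=r₄ω₄e^{iθ₄}.
Eliminating the other unknown: ω₃ = r₂ω₂ sin(θ₄−θ₂) / [r₃ sin(θ₃−θ₄)].
Numerator sine = +0.79016; denominator sine = +0.90108.
Result = 0.0796·9.948·(+0.79016) / (0.2453·(+0.90108)) = +2.8309 rad/s; magnitude 2.8309 rad/s.

2.83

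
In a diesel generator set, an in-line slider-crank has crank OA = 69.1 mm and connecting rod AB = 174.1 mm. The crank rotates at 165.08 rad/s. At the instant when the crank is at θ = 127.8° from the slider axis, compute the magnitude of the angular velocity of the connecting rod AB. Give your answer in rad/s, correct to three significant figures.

ω = 165.1 rad/s
The rod makes angle φ with the slider axis where L sinφ = r sinθ; differentiating, L cosφ·φ̇ = r ω cosθ.
L cosφ = √(L² − r² sin²θ) = 0.16532 m.
|ω_rod| = r ω |cosθ| / √(L² − r² sin²θ) = 0.0691·165.1·0.61291/0.16532 = 42.291 rad/s.

42.3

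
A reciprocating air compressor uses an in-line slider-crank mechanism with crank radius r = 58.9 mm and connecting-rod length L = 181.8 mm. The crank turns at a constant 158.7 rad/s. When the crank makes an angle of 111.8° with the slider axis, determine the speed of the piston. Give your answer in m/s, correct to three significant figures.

7.58

ω = 158.7 rad/s
For an in-line slider-crank, x = r cosθ + √(L² − r² sin²θ), so v = −rω sinθ·[1 + r cosθ/√(L² − r² sin²θ)].
With r = 0.0589 m, L = 0.1818 m, θ = 111.8°: √(L² − r² sin²θ) = 0.17338 m.
v = −0.0589·158.7·0.92849·[1 + 0.0589·-0.37137/0.17338] = -7.584 m/s.
|v| = 7.584 m/s.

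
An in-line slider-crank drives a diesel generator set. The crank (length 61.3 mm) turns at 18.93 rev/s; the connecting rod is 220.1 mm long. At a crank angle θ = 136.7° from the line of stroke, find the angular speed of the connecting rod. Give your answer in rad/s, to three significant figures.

24.6

ω = 118.9 rad/s (converted from 18.93 rev/s).
The rod makes angle φ with the slider axis where L sinφ = r sinθ; differentiating, L cosφ·φ̇ = r ω cosθ.
L cosφ = √(L² − r² sin²θ) = 0.21605 m.
|ω_rod| = r ω |cosθ| / √(L² − r² sin²θ) = 0.0613·118.9·0.72777/0.21605 = 24.56 rad/s.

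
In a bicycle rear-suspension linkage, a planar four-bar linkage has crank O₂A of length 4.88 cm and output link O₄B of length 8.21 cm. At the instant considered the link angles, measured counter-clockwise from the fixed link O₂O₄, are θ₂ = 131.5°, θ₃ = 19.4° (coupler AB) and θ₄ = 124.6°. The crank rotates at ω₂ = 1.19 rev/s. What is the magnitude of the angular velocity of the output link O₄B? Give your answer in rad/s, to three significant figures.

4.27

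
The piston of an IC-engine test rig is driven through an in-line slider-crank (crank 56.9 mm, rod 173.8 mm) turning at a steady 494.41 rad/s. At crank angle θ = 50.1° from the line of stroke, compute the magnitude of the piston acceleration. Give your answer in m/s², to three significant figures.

8220

ω = 494.4 rad/s
x(θ) = r cosθ + √(L² − r² sin²θ); with ω constant, a = ω²·d²x/dθ².
d²x/dθ² = −r cosθ − r²(cos2θ)/√u − r⁴ sin²2θ/(4u^{3/2}),  u = L² − r² sin²θ = 0.028301 m².
Substituting r = 0.0569 m, L = 0.1738 m, θ = 50.1°: d²x/dθ² = -0.033624 m.
a = ω²·d²x/dθ² = (494.4)²·(-0.033624) = -8219 m/s²;  |a| = 8219 m/s².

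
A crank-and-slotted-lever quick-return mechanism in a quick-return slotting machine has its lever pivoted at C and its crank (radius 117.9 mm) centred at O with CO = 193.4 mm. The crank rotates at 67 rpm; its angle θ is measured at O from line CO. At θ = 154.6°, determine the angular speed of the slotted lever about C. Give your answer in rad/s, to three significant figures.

4.65

ω = 7.016 rad/s (from 67 rpm).
Crank pin A relative to C: A = (d + r cosθ, r sinθ); lever angle φ = atan2(r sinθ, d + r cosθ).
Differentiating tanφ: φ̇ = rω(d cosθ + r)/(d² + r² + 2dr cosθ).
d² + r² + 2dr cosθ = |CA|² = 0.0101085 m²;  d cosθ + r = -0.056805 m.
|ω_lever| = |0.1179·7.016·-0.056805| / 0.0101085 = 4.6485 rad/s.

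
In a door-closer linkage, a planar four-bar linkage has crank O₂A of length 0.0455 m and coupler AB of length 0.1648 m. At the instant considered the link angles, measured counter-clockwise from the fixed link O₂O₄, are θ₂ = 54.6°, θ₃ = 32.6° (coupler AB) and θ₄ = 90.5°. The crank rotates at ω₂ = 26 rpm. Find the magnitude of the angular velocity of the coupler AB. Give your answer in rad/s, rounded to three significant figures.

ω₂ = 2.723 rad/s (from 26 rpm).
Differentiating the loop-closure r₂e^{iθ₂}+r₃e^{iθ₃}=r₁+r₄e^{iθ₄} gives r₂ω₂e^{iθ₂}+r₃ω₃e^{iθ₃}=r₄ω₄e^{iθ₄}.
Eliminating the other unknown: ω₃ = r₂ω₂ sin(θ₄−θ₂) / [r₃ sin(θ₃−θ₄)].
Numerator sine = +0.58637; denominator sine = -0.84712.
Result = 0.0455·2.723·(+0.58637) / (0.1648·(-0.84712)) = -0.52034 rad/s; magnitude 0.52034 rad/s.

0.520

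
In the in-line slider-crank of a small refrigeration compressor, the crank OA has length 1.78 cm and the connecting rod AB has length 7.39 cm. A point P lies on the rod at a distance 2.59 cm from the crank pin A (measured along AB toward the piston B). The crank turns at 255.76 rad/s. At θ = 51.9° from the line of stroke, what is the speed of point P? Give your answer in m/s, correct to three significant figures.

4.19

ω = 255.8 rad/s.  Crank-pin speed |V_A| = rω = 4.5525 m/s, perpendicular to OA.
Rod angle: sinφ = −(r/L) sinθ ⇒ φ = -10.926°; ω_rod = −rω cosθ/√(L²−r²sin²θ) = -38.714 rad/s.
V_P = V_A + ω_rod × AP, with AP = 0.0259 m along the rod.
Components: V_Px = −rω sinθ − a·ω_rod·sinφ = -3.7726 m/s;  V_Py = rω cosθ + a·ω_rod·cosφ = +1.8246 m/s.
|V_P| = √(V_Px² + V_Py²) = 4.1906 m/s.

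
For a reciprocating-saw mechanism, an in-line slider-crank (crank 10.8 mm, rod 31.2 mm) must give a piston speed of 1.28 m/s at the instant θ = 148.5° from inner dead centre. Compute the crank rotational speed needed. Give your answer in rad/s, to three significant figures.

For an in-line slider-crank, |v_piston| = rω|sinθ|·[1 + r cosθ/√(L² − r² sin²θ)].
With r = 0.0108 m, L = 0.0312 m, θ = 148.5°: the bracketed kinematic factor |dx/dθ| = 0.0039496 m.
ω = v/|dx/dθ| = 1.28/0.0039496 = 324.09 rad/s.

324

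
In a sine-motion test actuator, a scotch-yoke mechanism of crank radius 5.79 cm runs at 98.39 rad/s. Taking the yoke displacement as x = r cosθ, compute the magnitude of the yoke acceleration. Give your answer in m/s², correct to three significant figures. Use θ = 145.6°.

ω = 98.39 rad/s
x = r cosθ ⇒ ẍ = −rω² cosθ (ω constant).
|a| = rω²|cosθ| = 0.0579·(98.39)²·|cos 145.6°| = 462.48 m/s².

462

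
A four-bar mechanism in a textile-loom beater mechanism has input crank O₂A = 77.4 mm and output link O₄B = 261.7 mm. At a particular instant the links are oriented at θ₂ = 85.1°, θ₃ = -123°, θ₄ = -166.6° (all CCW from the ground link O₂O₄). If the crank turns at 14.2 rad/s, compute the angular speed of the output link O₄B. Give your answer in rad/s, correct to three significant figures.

ω₂ = 14.2 rad/s
Differentiating the loop-closure r₂e^{iθ₂}+r₃e^{iθ₃}=r₁+r₄e^{iθ₄} gives r₂ω₂e^{iθ₂}+r₃ω₃e^{iθ₃}=r₄ω₄e^{iθ₄}.
Eliminating the other unknown: ω₄ = r₂ω₂ sin(θ₂−θ₃) / [r₄ sin(θ₄−θ₃)].
Numerator sine = -0.47101; denominator sine = -0.68962.
Result = 0.0774·14.2·(-0.47101) / (0.2617·(-0.68962)) = +2.8685 rad/s; magnitude 2.8685 rad/s.

2.87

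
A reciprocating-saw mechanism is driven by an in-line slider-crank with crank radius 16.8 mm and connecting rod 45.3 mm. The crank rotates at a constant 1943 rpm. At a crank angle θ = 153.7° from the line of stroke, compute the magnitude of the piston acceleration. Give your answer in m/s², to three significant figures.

459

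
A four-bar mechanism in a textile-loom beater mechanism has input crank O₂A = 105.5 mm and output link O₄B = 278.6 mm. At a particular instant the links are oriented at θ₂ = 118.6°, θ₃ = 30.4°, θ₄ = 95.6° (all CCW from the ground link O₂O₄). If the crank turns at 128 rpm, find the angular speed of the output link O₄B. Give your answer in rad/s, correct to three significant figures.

ω₂ = 13.4 rad/s (from 128 rpm).
Differentiating the loop-closure r₂e^{iθ₂}+r₃e^{iθ₃}=r₁+r₄e^{iθ₄} gives r₂ω₂e^{iθ₂}+r₃ω₃e^{iθ₃}=r₄ω₄e^{iθ₄}.
Eliminating the other unknown: ω₄ = r₂ω₂ sin(θ₂−θ₃) / [r₄ sin(θ₄−θ₃)].
Numerator sine = +0.99951; denominator sine = +0.90778.
Result = 0.1055·13.4·(+0.99951) / (0.2786·(+0.90778)) = +5.5888 rad/s; magnitude 5.5888 rad/s.

5.59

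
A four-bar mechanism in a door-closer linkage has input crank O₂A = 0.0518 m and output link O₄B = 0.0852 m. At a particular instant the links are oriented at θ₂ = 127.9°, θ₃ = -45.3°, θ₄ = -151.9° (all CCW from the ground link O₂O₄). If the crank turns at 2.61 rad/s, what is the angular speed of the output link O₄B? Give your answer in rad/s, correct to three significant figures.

0.196

ω₂ = 2.61 rad/s
Differentiating the loop-closure r₂e^{iθ₂}+r₃e^{iθ₃}=r₁+r₄e^{iθ₄} gives r₂ω₂e^{iθ₂}+r₃ω₃e^{iθ₃}=r₄ω₄e^{iθ₄}.
Eliminating the other unknown: ω₄ = r₂ω₂ sin(θ₂−θ₃) / [r₄ sin(θ₄−θ₃)].
Numerator sine = +0.11840; denominator sine = -0.95832.
Result = 0.0518·2.61·(+0.11840) / (0.0852·(-0.95832)) = -0.19606 rad/s; magnitude 0.19606 rad/s.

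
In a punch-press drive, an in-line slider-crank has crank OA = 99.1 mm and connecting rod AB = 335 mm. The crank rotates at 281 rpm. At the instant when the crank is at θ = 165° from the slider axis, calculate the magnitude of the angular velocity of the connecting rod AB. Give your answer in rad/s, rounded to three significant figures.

8.43

ω = 29.43 rad/s (converted from 281 rpm).
The rod makes angle φ with the slider axis where L sinφ = r sinθ; differentiating, L cosφ·φ̇ = r ω cosθ.
L cosφ = √(L² − r² sin²θ) = 0.33402 m.
|ω_rod| = r ω |cosθ| / √(L² − r² sin²θ) = 0.0991·29.43·0.96593/0.33402 = 8.433 rad/s.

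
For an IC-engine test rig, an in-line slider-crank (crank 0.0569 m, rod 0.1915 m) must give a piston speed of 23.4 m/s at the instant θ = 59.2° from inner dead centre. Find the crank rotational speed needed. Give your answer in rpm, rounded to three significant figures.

3950

For an in-line slider-crank, |v_piston| = rω|sinθ|·[1 + r cosθ/√(L² − r² sin²θ)].
With r = 0.0569 m, L = 0.1915 m, θ = 59.2°: the bracketed kinematic factor |dx/dθ| = 0.056565 m.
ω = v/|dx/dθ| = 23.4/0.056565 = 413.68 rad/s.
N = 60ω/(2π) = 3950.4 rpm.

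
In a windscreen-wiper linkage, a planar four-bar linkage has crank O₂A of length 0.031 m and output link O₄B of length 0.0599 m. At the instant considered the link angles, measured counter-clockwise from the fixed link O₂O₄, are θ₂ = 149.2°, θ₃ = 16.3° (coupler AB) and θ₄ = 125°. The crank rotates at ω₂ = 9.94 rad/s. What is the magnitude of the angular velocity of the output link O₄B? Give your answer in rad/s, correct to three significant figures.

ω₂ = 9.94 rad/s
Differentiating the loop-closure r₂e^{iθ₂}+r₃e^{iθ₃}=r₁+r₄e^{iθ₄} gives r₂ω₂e^{iθ₂}+r₃ω₃e^{iθ₃}=r₄ω₄e^{iθ₄}.
Eliminating the other unknown: ω₄ = r₂ω₂ sin(θ₂−θ₃) / [r₄ sin(θ₄−θ₃)].
Numerator sine = +0.73254; denominator sine = +0.94721.
Result = 0.031·9.94·(+0.73254) / (0.0599·(+0.94721)) = +3.9784 rad/s; magnitude 3.9784 rad/s.

3.98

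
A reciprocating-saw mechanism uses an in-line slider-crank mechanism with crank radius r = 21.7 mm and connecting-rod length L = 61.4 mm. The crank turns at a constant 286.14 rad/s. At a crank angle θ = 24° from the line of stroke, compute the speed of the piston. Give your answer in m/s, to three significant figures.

ω = 286.1 rad/s
For an in-line slider-crank, x = r cosθ + √(L² − r² sin²θ), so v = −rω sinθ·[1 + r cosθ/√(L² − r² sin²θ)].
With r = 0.0217 m, L = 0.0614 m, θ = 24°: √(L² − r² sin²θ) = 0.060762 m.
v = −0.0217·286.1·0.40674·[1 + 0.0217·0.91355/0.060762] = -3.3495 m/s.
|v| = 3.3495 m/s.

3.35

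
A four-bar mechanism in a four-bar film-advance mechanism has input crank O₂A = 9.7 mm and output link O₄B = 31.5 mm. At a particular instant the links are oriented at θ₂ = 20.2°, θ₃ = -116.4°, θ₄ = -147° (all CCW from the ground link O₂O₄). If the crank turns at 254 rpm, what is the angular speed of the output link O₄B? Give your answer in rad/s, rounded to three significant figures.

ω₂ = 26.6 rad/s (from 254 rpm).
Differentiating the loop-closure r₂e^{iθ₂}+r₃e^{iθ₃}=r₁+r₄e^{iθ₄} gives r₂ω₂e^{iθ₂}+r₃ω₃e^{iθ₃}=r₄ω₄e^{iθ₄}.
Eliminating the other unknown: ω₄ = r₂ω₂ sin(θ₂−θ₃) / [r₄ sin(θ₄−θ₃)].
Numerator sine = +0.68709; denominator sine = -0.50904.
Result = 0.0097·26.6·(+0.68709) / (0.0315·(-0.50904)) = -11.056 rad/s; magnitude 11.056 rad/s.

11.1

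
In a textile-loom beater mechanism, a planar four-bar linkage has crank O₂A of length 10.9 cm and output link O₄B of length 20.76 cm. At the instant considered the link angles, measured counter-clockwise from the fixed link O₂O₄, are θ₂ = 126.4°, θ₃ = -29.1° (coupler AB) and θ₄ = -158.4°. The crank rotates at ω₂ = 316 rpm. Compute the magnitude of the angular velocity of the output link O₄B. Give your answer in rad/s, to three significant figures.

9.31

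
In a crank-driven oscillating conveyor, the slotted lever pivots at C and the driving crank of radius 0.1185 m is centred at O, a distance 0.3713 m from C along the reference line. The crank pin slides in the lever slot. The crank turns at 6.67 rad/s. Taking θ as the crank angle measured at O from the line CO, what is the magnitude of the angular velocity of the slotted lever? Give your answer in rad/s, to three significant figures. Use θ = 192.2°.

2.93

ω = 6.67 rad/s
Crank pin A relative to C: A = (d + r cosθ, r sinθ); lever angle φ = atan2(r sinθ, d + r cosθ).
Differentiating tanφ: φ̇ = rω(d cosθ + r)/(d² + r² + 2dr cosθ).
d² + r² + 2dr cosθ = |CA|² = 0.0658952 m²;  d cosθ + r = -0.24441 m.
|ω_lever| = |0.1185·6.67·-0.24441| / 0.0658952 = 2.9317 rad/s.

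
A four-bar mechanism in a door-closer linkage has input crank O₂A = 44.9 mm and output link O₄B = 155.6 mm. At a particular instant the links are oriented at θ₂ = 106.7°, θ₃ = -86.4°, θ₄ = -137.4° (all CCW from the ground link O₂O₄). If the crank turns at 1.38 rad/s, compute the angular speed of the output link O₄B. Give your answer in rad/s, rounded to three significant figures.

ω₂ = 1.38 rad/s
Differentiating the loop-closure r₂e^{iθ₂}+r₃e^{iθ₃}=r₁+r₄e^{iθ₄} gives r₂ω₂e^{iθ₂}+r₃ω₃e^{iθ₃}=r₄ω₄e^{iθ₄}.
Eliminating the other unknown: ω₄ = r₂ω₂ sin(θ₂−θ₃) / [r₄ sin(θ₄−θ₃)].
Numerator sine = -0.22665; denominator sine = -0.77715.
Result = 0.0449·1.38·(-0.22665) / (0.1556·(-0.77715)) = +0.11614 rad/s; magnitude 0.11614 rad/s.

0.116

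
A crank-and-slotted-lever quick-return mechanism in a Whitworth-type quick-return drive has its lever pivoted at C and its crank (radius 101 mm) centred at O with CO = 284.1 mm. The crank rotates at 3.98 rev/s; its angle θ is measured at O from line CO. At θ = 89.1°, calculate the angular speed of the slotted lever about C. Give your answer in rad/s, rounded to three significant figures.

2.90

ω = 25.01 rad/s (from 3.98 rev/s).
Crank pin A relative to C: A = (d + r cosθ, r sinθ); lever angle φ = atan2(r sinθ, d + r cosθ).
Differentiating tanφ: φ̇ = rω(d cosθ + r)/(d² + r² + 2dr cosθ).
d² + r² + 2dr cosθ = |CA|² = 0.0918152 m²;  d cosθ + r = +0.10546 m.
|ω_lever| = |0.101·25.01·+0.10546| / 0.0918152 = 2.9011 rad/s.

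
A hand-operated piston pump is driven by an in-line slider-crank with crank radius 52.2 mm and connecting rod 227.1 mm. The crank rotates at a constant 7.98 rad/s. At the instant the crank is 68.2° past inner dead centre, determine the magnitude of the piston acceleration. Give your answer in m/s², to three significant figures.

0.673

ω = 7.98 rad/s
x(θ) = r cosθ + √(L² − r² sin²θ); with ω constant, a = ω²·d²x/dθ².
d²x/dθ² = −r cosθ − r²(cos2θ)/√u − r⁴ sin²2θ/(4u^{3/2}),  u = L² − r² sin²θ = 0.0492254 m².
Substituting r = 0.0522 m, L = 0.2271 m, θ = 68.2°: d²x/dθ² = -0.010572 m.
a = ω²·d²x/dθ² = (7.98)²·(-0.010572) = -0.67326 m/s²;  |a| = 0.67326 m/s².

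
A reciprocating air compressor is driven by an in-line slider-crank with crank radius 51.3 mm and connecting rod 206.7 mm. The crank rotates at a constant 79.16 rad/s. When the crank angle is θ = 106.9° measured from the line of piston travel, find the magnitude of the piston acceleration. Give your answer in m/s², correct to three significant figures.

ω = 79.16 rad/s
x(θ) = r cosθ + √(L² − r² sin²θ); with ω constant, a = ω²·d²x/dθ².
d²x/dθ² = −r cosθ − r²(cos2θ)/√u − r⁴ sin²2θ/(4u^{3/2}),  u = L² − r² sin²θ = 0.0403156 m².
Substituting r = 0.0513 m, L = 0.2067 m, θ = 106.9°: d²x/dθ² = +0.025738 m.
a = ω²·d²x/dθ² = (79.16)²·(+0.025738) = +161.28 m/s²;  |a| = 161.28 m/s².

161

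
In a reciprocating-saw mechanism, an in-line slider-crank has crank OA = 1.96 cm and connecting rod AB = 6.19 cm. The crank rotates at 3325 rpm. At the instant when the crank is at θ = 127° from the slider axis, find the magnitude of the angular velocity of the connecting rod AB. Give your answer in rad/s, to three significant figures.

68.6

ω = 348.2 rad/s (converted from 3325 rpm).
The rod makes angle φ with the slider axis where L sinφ = r sinθ; differentiating, L cosφ·φ̇ = r ω cosθ.
L cosφ = √(L² − r² sin²θ) = 0.059888 m.
|ω_rod| = r ω |cosθ| / √(L² − r² sin²θ) = 0.0196·348.2·0.60182/0.059888 = 68.58 rad/s.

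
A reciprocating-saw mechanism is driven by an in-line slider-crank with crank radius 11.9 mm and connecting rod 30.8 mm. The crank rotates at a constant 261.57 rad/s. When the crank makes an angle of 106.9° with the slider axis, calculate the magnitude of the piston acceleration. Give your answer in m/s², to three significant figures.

513

ω = 261.6 rad/s
x(θ) = r cosθ + √(L² − r² sin²θ); with ω constant, a = ω²·d²x/dθ².
d²x/dθ² = −r cosθ − r²(cos2θ)/√u − r⁴ sin²2θ/(4u^{3/2}),  u = L² − r² sin²θ = 0.000818997 m².
Substituting r = 0.0119 m, L = 0.0308 m, θ = 106.9°: d²x/dθ² = +0.0075051 m.
a = ω²·d²x/dθ² = (261.6)²·(+0.0075051) = +513.49 m/s²;  |a| = 513.49 m/s².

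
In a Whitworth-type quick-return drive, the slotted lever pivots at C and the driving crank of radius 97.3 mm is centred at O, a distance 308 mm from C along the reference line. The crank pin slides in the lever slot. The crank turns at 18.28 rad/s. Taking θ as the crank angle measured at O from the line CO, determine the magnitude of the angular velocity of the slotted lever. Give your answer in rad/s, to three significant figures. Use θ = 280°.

2.34

ω = 18.28 rad/s
Crank pin A relative to C: A = (d + r cosθ, r sinθ); lever angle φ = atan2(r sinθ, d + r cosθ).
Differentiating tanφ: φ̇ = rω(d cosθ + r)/(d² + r² + 2dr cosθ).
d² + r² + 2dr cosθ = |CA|² = 0.114739 m²;  d cosθ + r = +0.15078 m.
|ω_lever| = |0.0973·18.28·+0.15078| / 0.114739 = 2.3374 rad/s.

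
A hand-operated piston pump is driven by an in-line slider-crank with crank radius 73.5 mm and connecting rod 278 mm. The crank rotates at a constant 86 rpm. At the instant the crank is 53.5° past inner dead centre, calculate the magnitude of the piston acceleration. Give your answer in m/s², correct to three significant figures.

ω = 2π·86/60 = 9.006 rad/s
x(θ) = r cosθ + √(L² − r² sin²θ); with ω constant, a = ω²·d²x/dθ².
d²x/dθ² = −r cosθ − r²(cos2θ)/√u − r⁴ sin²2θ/(4u^{3/2}),  u = L² − r² sin²θ = 0.0737931 m².
Substituting r = 0.0735 m, L = 0.278 m, θ = 53.5°: d²x/dθ² = -0.038238 m.
a = ω²·d²x/dθ² = (9.006)²·(-0.038238) = -3.1013 m/s²;  |a| = 3.1013 m/s².

3.10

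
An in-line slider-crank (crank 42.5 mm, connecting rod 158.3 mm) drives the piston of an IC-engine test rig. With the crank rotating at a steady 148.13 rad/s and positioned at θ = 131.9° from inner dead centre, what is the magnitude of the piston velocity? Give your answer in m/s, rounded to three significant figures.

ω = 148.1 rad/s
For an in-line slider-crank, x = r cosθ + √(L² − r² sin²θ), so v = −rω sinθ·[1 + r cosθ/√(L² − r² sin²θ)].
With r = 0.0425 m, L = 0.1583 m, θ = 131.9°: √(L² − r² sin²θ) = 0.15511 m.
v = −0.0425·148.1·0.74431·[1 + 0.0425·-0.66783/0.15511] = -3.8284 m/s.
|v| = 3.8284 m/s.

3.83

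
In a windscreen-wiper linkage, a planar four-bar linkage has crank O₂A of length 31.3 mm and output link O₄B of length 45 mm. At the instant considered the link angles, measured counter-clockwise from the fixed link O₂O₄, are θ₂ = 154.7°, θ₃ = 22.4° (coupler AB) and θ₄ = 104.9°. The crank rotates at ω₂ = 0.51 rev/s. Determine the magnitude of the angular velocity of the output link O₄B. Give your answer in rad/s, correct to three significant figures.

1.66

ω₂ = 3.204 rad/s (from 0.51 rev/s).
Differentiating the loop-closure r₂e^{iθ₂}+r₃e^{iθ₃}=r₁+r₄e^{iθ₄} gives r₂ω₂e^{iθ₂}+r₃ω₃e^{iθ₃}=r₄ω₄e^{iθ₄}.
Eliminating the other unknown: ω₄ = r₂ω₂ sin(θ₂−θ₃) / [r₄ sin(θ₄−θ₃)].
Numerator sine = +0.73963; denominator sine = +0.99144.
Result = 0.0313·3.204·(+0.73963) / (0.045·(+0.99144)) = +1.6628 rad/s; magnitude 1.6628 rad/s.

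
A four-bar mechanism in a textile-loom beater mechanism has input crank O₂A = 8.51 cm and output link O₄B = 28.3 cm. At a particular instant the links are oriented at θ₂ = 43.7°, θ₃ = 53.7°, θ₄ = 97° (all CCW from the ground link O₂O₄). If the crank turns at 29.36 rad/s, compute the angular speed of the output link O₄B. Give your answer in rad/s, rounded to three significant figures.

ω₂ = 29.36 rad/s
Differentiating the loop-closure r₂e^{iθ₂}+r₃e^{iθ₃}=r₁+r₄e^{iθ₄} gives r₂ω₂e^{iθ₂}+r₃ω₃e^{iθ₃}=r₄ω₄e^{iθ₄}.
Eliminating the other unknown: ω₄ = r₂ω₂ sin(θ₂−θ₃) / [r₄ sin(θ₄−θ₃)].
Numerator sine = -0.17365; denominator sine = +0.68582.
Result = 0.0851·29.36·(-0.17365) / (0.283·(+0.68582)) = -2.2354 rad/s; magnitude 2.2354 rad/s.

2.24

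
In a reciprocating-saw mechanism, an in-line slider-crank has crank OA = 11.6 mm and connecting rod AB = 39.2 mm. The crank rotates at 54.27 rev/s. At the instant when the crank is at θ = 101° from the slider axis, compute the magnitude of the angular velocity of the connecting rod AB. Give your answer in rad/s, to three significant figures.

20.1

ω = 341 rad/s (converted from 54.27 rev/s).
The rod makes angle φ with the slider axis where L sinφ = r sinθ; differentiating, L cosφ·φ̇ = r ω cosθ.
L cosφ = √(L² − r² sin²θ) = 0.03751 m.
|ω_rod| = r ω |cosθ| / √(L² − r² sin²θ) = 0.0116·341·0.19081/0.03751 = 20.121 rad/s.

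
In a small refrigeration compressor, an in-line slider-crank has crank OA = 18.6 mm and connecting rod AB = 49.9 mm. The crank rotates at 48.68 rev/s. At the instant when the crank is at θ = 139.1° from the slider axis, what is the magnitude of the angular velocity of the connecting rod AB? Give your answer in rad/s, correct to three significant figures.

ω = 305.9 rad/s (converted from 48.68 rev/s).
The rod makes angle φ with the slider axis where L sinφ = r sinθ; differentiating, L cosφ·φ̇ = r ω cosθ.
L cosφ = √(L² − r² sin²θ) = 0.048391 m.
|ω_rod| = r ω |cosθ| / √(L² − r² sin²θ) = 0.0186·305.9·0.75585/0.048391 = 88.862 rad/s.

88.9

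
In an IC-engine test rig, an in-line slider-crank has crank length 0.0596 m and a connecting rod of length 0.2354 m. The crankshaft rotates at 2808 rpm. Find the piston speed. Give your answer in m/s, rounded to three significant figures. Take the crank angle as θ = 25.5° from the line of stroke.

9.28

ω = 2π·2808/60 = 294.1 rad/s
For an in-line slider-crank, x = r cosθ + √(L² − r² sin²θ), so v = −rω sinθ·[1 + r cosθ/√(L² − r² sin²θ)].
With r = 0.0596 m, L = 0.2354 m, θ = 25.5°: √(L² − r² sin²θ) = 0.234 m.
v = −0.0596·294.1·0.43051·[1 + 0.0596·0.90259/0.234] = -9.2795 m/s.
|v| = 9.2795 m/s.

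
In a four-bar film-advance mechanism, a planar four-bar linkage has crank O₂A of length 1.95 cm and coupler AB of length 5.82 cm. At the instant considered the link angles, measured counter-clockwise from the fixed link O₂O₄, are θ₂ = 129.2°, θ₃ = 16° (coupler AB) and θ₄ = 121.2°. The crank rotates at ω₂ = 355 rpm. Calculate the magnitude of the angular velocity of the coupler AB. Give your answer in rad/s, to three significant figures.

1.80

ω₂ = 37.18 rad/s (from 355 rpm).
Differentiating the loop-closure r₂e^{iθ₂}+r₃e^{iθ₃}=r₁+r₄e^{iθ₄} gives r₂ω₂e^{iθ₂}+r₃ω₃e^{iθ₃}=r₄ω₄e^{iθ₄}.
Eliminating the other unknown: ω₃ = r₂ω₂ sin(θ₄−θ₂) / [r₃ sin(θ₃−θ₄)].
Numerator sine = -0.13917; denominator sine = -0.96502.
Result = 0.0195·37.18·(-0.13917) / (0.0582·(-0.96502)) = +1.7963 rad/s; magnitude 1.7963 rad/s.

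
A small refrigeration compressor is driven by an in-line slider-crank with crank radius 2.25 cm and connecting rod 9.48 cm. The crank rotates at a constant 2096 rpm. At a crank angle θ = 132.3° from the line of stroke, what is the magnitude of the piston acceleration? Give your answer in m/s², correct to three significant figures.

ω = 2π·2096/60 = 219.5 rad/s
x(θ) = r cosθ + √(L² − r² sin²θ); with ω constant, a = ω²·d²x/dθ².
d²x/dθ² = −r cosθ − r²(cos2θ)/√u − r⁴ sin²2θ/(4u^{3/2}),  u = L² − r² sin²θ = 0.00871009 m².
Substituting r = 0.0225 m, L = 0.0948 m, θ = 132.3°: d²x/dθ² = +0.015575 m.
a = ω²·d²x/dθ² = (219.5)²·(+0.015575) = +750.36 m/s²;  |a| = 750.36 m/s².

750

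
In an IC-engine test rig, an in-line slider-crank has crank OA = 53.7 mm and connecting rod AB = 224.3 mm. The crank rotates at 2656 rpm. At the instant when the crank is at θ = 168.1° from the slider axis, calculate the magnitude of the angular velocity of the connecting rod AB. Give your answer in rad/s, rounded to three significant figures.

ω = 278.1 rad/s (converted from 2656 rpm).
The rod makes angle φ with the slider axis where L sinφ = r sinθ; differentiating, L cosφ·φ̇ = r ω cosθ.
L cosφ = √(L² − r² sin²θ) = 0.22403 m.
|ω_rod| = r ω |cosθ| / √(L² − r² sin²θ) = 0.0537·278.1·0.97851/0.22403 = 65.237 rad/s.

65.2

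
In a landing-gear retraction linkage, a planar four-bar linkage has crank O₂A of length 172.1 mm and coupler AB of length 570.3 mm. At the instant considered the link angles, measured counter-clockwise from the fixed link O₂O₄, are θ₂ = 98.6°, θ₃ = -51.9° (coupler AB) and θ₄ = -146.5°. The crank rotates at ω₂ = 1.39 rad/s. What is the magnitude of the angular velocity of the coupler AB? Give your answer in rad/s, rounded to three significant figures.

0.382

ω₂ = 1.39 rad/s
Differentiating the loop-closure r₂e^{iθ₂}+r₃e^{iθ₃}=r₁+r₄e^{iθ₄} gives r₂ω₂e^{iθ₂}+r₃ω₃e^{iθ₃}=r₄ω₄e^{iθ₄}.
Eliminating the other unknown: ω₃ = r₂ω₂ sin(θ₄−θ₂) / [r₃ sin(θ₃−θ₄)].
Numerator sine = +0.90704; denominator sine = +0.99678.
Result = 0.1721·1.39·(+0.90704) / (0.5703·(+0.99678)) = +0.3817 rad/s; magnitude 0.3817 rad/s.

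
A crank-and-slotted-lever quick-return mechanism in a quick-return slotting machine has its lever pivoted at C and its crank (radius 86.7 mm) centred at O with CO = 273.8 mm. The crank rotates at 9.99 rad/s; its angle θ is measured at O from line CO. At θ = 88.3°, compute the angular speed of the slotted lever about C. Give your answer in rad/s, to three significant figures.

0.979

ω = 9.99 rad/s
Crank pin A relative to C: A = (d + r cosθ, r sinθ); lever angle φ = atan2(r sinθ, d + r cosθ).
Differentiating tanφ: φ̇ = rω(d cosθ + r)/(d² + r² + 2dr cosθ).
d² + r² + 2dr cosθ = |CA|² = 0.0838918 m²;  d cosθ + r = +0.094823 m.
|ω_lever| = |0.0867·9.99·+0.094823| / 0.0838918 = 0.97899 rad/s.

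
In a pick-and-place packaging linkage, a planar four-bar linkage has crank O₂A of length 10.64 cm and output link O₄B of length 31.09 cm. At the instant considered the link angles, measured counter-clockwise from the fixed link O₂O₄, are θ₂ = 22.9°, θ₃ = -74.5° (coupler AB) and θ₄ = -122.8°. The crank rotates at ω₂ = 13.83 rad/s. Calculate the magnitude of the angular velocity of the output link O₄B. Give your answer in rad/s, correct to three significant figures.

6.29

ω₂ = 13.83 rad/s
Differentiating the loop-closure r₂e^{iθ₂}+r₃e^{iθ₃}=r₁+r₄e^{iθ₄} gives r₂ω₂e^{iθ₂}+r₃ω₃e^{iθ₃}=r₄ω₄e^{iθ₄}.
Eliminating the other unknown: ω₄ = r₂ω₂ sin(θ₂−θ₃) / [r₄ sin(θ₄−θ₃)].
Numerator sine = +0.99167; denominator sine = -0.74664.
Result = 0.1064·13.83·(+0.99167) / (0.3109·(-0.74664)) = -6.2864 rad/s; magnitude 6.2864 rad/s.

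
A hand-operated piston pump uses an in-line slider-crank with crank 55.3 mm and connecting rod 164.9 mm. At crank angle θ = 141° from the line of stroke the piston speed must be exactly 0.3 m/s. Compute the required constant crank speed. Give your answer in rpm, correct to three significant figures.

112

For an in-line slider-crank, |v_piston| = rω|sinθ|·[1 + r cosθ/√(L² − r² sin²θ)].
With r = 0.0553 m, L = 0.1649 m, θ = 141°: the bracketed kinematic factor |dx/dθ| = 0.025522 m.
ω = v/|dx/dθ| = 0.3/0.025522 = 11.754 rad/s.
N = 60ω/(2π) = 112.25 rpm.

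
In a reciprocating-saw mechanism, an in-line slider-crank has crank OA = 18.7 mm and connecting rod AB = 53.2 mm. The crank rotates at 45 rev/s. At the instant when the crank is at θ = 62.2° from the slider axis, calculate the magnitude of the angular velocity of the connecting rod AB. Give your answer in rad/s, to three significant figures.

48.8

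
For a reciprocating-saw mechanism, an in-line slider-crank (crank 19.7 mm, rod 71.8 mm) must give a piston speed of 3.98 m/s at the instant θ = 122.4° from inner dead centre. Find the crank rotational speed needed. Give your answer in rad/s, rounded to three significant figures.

282

For an in-line slider-crank, |v_piston| = rω|sinθ|·[1 + r cosθ/√(L² − r² sin²θ)].
With r = 0.0197 m, L = 0.0718 m, θ = 122.4°: the bracketed kinematic factor |dx/dθ| = 0.01412 m.
ω = v/|dx/dθ| = 3.98/0.01412 = 281.88 rad/s.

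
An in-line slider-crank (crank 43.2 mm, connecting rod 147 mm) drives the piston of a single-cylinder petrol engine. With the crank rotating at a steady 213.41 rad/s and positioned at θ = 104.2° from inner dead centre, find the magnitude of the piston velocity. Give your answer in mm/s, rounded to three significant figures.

8270

ω = 213.4 rad/s
For an in-line slider-crank, x = r cosθ + √(L² − r² sin²θ), so v = −rω sinθ·[1 + r cosθ/√(L² − r² sin²θ)].
With r = 0.0432 m, L = 0.147 m, θ = 104.2°: √(L² − r² sin²θ) = 0.14091 m.
v = −0.0432·213.4·0.96945·[1 + 0.0432·-0.24531/0.14091] = -8.2654 m/s.
|v| = 8.2654 m/s = 8265.4 mm/s.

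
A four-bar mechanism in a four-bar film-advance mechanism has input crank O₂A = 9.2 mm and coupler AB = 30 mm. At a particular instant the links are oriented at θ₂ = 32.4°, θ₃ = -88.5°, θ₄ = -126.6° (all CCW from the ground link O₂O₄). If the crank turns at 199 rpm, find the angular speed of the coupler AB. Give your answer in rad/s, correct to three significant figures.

3.71

ω₂ = 20.84 rad/s (from 199 rpm).
Differentiating the loop-closure r₂e^{iθ₂}+r₃e^{iθ₃}=r₁+r₄e^{iθ₄} gives r₂ω₂e^{iθ₂}+r₃ω₃e^{iθ₃}=r₄ω₄e^{iθ₄}.
Eliminating the other unknown: ω₃ = r₂ω₂ sin(θ₄−θ₂) / [r₃ sin(θ₃−θ₄)].
Numerator sine = -0.35837; denominator sine = +0.61704.
Result = 0.0092·20.84·(-0.35837) / (0.03·(+0.61704)) = -3.7116 rad/s; magnitude 3.7116 rad/s.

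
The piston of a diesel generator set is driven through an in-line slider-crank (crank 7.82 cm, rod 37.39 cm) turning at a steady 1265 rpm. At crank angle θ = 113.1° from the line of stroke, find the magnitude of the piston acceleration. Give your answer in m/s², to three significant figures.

739

ω = 2π·1265/60 = 132.5 rad/s
x(θ) = r cosθ + √(L² − r² sin²θ); with ω constant, a = ω²·d²x/dθ².
d²x/dθ² = −r cosθ − r²(cos2θ)/√u − r⁴ sin²2θ/(4u^{3/2}),  u = L² − r² sin²θ = 0.134627 m².
Substituting r = 0.0782 m, L = 0.3739 m, θ = 113.1°: d²x/dθ² = +0.042118 m.
a = ω²·d²x/dθ² = (132.5)²·(+0.042118) = +739.1 m/s²;  |a| = 739.1 m/s².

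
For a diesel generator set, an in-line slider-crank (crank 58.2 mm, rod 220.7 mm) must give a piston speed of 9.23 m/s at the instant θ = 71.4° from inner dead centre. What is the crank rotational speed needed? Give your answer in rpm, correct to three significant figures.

For an in-line slider-crank, |v_piston| = rω|sinθ|·[1 + r cosθ/√(L² − r² sin²θ)].
With r = 0.0582 m, L = 0.2207 m, θ = 71.4°: the bracketed kinematic factor |dx/dθ| = 0.059952 m.
ω = v/|dx/dθ| = 9.23/0.059952 = 153.96 rad/s.
N = 60ω/(2π) = 1470.2 rpm.

1470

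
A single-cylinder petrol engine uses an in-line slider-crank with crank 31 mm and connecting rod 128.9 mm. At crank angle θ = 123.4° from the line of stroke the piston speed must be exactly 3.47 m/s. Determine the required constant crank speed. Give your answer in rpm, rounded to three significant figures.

For an in-line slider-crank, |v_piston| = rω|sinθ|·[1 + r cosθ/√(L² − r² sin²θ)].
With r = 0.031 m, L = 0.1289 m, θ = 123.4°: the bracketed kinematic factor |dx/dθ| = 0.022383 m.
ω = v/|dx/dθ| = 3.47/0.022383 = 155.03 rad/s.
N = 60ω/(2π) = 1480.4 rpm.

1480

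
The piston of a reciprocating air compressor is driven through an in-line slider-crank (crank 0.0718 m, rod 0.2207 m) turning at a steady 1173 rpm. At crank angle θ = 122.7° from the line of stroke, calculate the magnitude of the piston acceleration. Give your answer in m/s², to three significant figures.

ω = 2π·1173/60 = 122.8 rad/s
x(θ) = r cosθ + √(L² − r² sin²θ); with ω constant, a = ω²·d²x/dθ².
d²x/dθ² = −r cosθ − r²(cos2θ)/√u − r⁴ sin²2θ/(4u^{3/2}),  u = L² − r² sin²θ = 0.0450579 m².
Substituting r = 0.0718 m, L = 0.2207 m, θ = 122.7°: d²x/dθ² = +0.048325 m.
a = ω²·d²x/dθ² = (122.8)²·(+0.048325) = +729.16 m/s²;  |a| = 729.16 m/s².

729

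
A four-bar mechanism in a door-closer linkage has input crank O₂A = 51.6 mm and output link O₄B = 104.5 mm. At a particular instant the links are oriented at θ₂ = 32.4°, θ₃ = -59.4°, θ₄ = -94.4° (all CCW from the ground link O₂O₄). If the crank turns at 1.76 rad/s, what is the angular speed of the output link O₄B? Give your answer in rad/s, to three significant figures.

1.51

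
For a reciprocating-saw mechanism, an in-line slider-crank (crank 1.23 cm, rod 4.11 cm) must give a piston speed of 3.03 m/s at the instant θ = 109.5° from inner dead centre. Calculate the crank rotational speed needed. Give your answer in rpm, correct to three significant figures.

2790

For an in-line slider-crank, |v_piston| = rω|sinθ|·[1 + r cosθ/√(L² − r² sin²θ)].
With r = 0.0123 m, L = 0.0411 m, θ = 109.5°: the bracketed kinematic factor |dx/dθ| = 0.010387 m.
ω = v/|dx/dθ| = 3.03/0.010387 = 291.71 rad/s.
N = 60ω/(2π) = 2785.6 rpm.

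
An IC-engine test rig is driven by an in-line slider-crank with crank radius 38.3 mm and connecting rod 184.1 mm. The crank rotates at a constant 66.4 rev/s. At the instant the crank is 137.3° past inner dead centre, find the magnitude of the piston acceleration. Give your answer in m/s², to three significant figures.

ω = 2π·66.4 = 417.2 rad/s
x(θ) = r cosθ + √(L² − r² sin²θ); with ω constant, a = ω²·d²x/dθ².
d²x/dθ² = −r cosθ − r²(cos2θ)/√u − r⁴ sin²2θ/(4u^{3/2}),  u = L² − r² sin²θ = 0.0332182 m².
Substituting r = 0.0383 m, L = 0.1841 m, θ = 137.3°: d²x/dθ² = +0.027413 m.
a = ω²·d²x/dθ² = (417.2)²·(+0.027413) = +4771.6 m/s²;  |a| = 4771.6 m/s².

4770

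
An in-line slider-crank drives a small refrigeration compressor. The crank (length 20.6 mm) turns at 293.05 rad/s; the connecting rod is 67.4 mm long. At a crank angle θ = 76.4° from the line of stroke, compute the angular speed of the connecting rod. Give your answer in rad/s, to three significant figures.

22.1

ω = 293.1 rad/s
The rod makes angle φ with the slider axis where L sinφ = r sinθ; differentiating, L cosφ·φ̇ = r ω cosθ.
L cosφ = √(L² − r² sin²θ) = 0.064357 m.
|ω_rod| = r ω |cosθ| / √(L² − r² sin²θ) = 0.0206·293.1·0.23514/0.064357 = 22.057 rad/s.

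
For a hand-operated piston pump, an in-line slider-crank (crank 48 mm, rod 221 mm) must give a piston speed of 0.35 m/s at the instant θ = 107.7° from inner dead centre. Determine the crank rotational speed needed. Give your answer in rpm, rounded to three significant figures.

78.4

For an in-line slider-crank, |v_piston| = rω|sinθ|·[1 + r cosθ/√(L² − r² sin²θ)].
With r = 0.048 m, L = 0.221 m, θ = 107.7°: the bracketed kinematic factor |dx/dθ| = 0.042641 m.
ω = v/|dx/dθ| = 0.35/0.042641 = 8.208 rad/s.
N = 60ω/(2π) = 78.381 rpm.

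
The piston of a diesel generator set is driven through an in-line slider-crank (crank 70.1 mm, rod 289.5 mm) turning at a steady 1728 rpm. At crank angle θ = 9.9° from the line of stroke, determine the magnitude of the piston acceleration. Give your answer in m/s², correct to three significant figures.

ω = 2π·1728/60 = 181 rad/s
x(θ) = r cosθ + √(L² − r² sin²θ); with ω constant, a = ω²·d²x/dθ².
d²x/dθ² = −r cosθ − r²(cos2θ)/√u − r⁴ sin²2θ/(4u^{3/2}),  u = L² − r² sin²θ = 0.083665 m².
Substituting r = 0.0701 m, L = 0.2895 m, θ = 9.9°: d²x/dθ² = -0.085069 m.
a = ω²·d²x/dθ² = (181)²·(-0.085069) = -2785.6 m/s²;  |a| = 2785.6 m/s².

2790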